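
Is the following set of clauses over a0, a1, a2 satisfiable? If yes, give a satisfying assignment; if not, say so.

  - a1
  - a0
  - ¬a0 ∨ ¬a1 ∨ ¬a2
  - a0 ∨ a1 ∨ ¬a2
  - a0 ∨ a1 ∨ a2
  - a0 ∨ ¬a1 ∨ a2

a0=T, a1=T, a2=F

Unit clause (a1) forces a1 = True.
Unit clause (a0) forces a0 = True.
In (¬a0 ∨ ¬a1 ∨ ¬a2) only ¬a2 is left, so a2 = False.
Check each clause:
  (a1): a1 holds.
  (a0): a0 holds.
  (¬a0 ∨ ¬a1 ∨ ¬a2): ¬a2 holds.
  (a0 ∨ a1 ∨ ¬a2): a0 holds.
  (a0 ∨ a1 ∨ a2): a0 holds.
  (a0 ∨ ¬a1 ∨ a2): a0 holds.
All clauses satisfied.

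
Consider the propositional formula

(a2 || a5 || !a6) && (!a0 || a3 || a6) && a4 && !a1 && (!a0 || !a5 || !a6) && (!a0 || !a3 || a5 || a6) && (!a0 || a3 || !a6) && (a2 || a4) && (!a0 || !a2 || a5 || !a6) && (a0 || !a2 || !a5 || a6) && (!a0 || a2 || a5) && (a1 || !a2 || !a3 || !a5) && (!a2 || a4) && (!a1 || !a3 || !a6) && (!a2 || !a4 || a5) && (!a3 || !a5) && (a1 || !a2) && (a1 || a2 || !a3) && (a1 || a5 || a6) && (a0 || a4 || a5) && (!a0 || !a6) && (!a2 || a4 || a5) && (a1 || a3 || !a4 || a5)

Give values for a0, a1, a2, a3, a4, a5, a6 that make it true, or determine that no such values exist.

a0 = False, a1 = False, a2 = False, a3 = False, a4 = True, a5 = True, a6 = False

Unit clause (a4) forces a4 = True.
Unit clause (!a1) forces a1 = False.
In (a1 || !a2) only !a2 is left, so a2 = False.
In (a1 || a2 || !a3) only !a3 is left, so a3 = False.
In (a1 || a3 || !a4 || a5) only a5 is left, so a5 = True.
Try a0 = True:
  (!a0 || a3 || a6) forces a6 = True.
  clause (!a0 || !a5 || !a6) is falsified — backtrack.
So a0 = False.
Set a6 = False.
All clauses satisfied.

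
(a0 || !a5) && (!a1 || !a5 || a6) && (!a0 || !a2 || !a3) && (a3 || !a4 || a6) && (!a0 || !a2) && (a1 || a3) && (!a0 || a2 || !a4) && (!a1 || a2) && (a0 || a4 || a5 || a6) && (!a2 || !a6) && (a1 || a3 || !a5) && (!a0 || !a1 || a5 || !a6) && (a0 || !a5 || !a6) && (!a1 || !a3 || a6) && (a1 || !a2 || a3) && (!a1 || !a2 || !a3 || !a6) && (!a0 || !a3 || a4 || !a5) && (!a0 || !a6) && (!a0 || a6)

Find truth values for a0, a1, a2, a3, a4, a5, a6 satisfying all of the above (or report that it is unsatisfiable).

Set a0 = False.
  then (a0 || !a5) forces a5 = False.
Try a1 = True:
  (!a1 || a2) forces a2 = True.
  (!a2 || !a6) forces a6 = False.
  (a0 || a4 || a5 || a6) forces a4 = True.
  (a3 || !a4 || a6) forces a3 = True.
  clause (!a1 || !a3 || a6) is falsified — backtrack.
So a1 = False.
  then (a1 || a3) forces a3 = True.
Set a2 = False.
Set a4 = True.
Set a6 = True.
All clauses satisfied.

a0=F, a1=F, a2=F, a3=T, a4=T, a5=F, a6=T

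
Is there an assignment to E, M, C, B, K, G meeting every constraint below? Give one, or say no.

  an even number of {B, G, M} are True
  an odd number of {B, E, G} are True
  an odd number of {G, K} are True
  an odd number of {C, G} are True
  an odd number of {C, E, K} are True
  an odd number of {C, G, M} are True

E = True; M = False; C = True; B = False; K = True; G = False

{B, G, M}: 0 true → even ✓
{B, E, G}: 1 true → odd ✓
{G, K}: 1 true → odd ✓
{C, G}: 1 true → odd ✓
{C, E, K}: 3 true → odd ✓
{C, G, M}: 1 true → odd ✓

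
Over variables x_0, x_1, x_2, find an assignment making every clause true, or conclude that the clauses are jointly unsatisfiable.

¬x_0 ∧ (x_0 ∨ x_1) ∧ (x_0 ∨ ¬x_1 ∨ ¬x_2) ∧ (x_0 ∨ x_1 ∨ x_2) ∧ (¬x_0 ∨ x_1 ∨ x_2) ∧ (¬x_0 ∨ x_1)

x_0=F, x_1=T, x_2=F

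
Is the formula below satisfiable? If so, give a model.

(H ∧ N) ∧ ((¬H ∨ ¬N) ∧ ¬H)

Case H = True: the conjunct ¬H is False.
Case H = False: the conjunct H is False.
Both cases fail — unsatisfiable.

No satisfying assignment exists.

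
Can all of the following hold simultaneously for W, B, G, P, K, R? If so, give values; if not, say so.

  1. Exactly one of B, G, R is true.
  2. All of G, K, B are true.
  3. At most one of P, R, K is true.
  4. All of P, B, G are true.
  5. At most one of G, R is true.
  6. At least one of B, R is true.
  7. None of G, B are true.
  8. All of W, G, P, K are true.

Case B = True:
  Constraint (7) is violated (B=T) — contradiction.
Case B = False:
  Constraint (2) is violated (B=F) — contradiction.
Both cases fail — unsatisfiable.

Unsatisfiable — no assignment works.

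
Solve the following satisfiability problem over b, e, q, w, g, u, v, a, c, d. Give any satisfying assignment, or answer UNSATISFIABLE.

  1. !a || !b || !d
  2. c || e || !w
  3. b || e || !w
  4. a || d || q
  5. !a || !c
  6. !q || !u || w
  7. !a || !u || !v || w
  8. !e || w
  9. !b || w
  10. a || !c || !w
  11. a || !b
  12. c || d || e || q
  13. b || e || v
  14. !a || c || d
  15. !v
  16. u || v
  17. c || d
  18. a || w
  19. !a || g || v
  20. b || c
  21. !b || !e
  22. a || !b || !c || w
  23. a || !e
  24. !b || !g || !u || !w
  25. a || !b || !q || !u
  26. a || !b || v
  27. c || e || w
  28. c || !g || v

Case a = True:
  (!a || !c) forces c = False.
  (!a || c || d) forces d = True.
  (!a || !b || !d) forces b = False.
  Clause (b || c) is falsified — contradiction.
Case a = False:
  (a || !b) forces b = False.
  (!v) forces v = False.
  (b || e || v) forces e = True.
  Clause (a || !e) is falsified — contradiction.
Both cases fail, so the formula is unsatisfiable.

The formula is unsatisfiable.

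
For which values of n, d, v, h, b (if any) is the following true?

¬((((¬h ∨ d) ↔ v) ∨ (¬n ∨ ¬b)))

n = True; d = True; v = False; h = False; b = True

  ¬((((¬h ∨ d) ↔ v) ∨ (¬n ∨ ¬b))) = True
    ((¬h ∨ d) ↔ v) ∨ (¬n ∨ ¬b) = False
      (¬h ∨ d) ↔ v = False
        ¬h ∨ d = True
          ¬h = True
      ¬n ∨ ¬b = False
        ¬n = False
        ¬b = False
The formula evaluates to True.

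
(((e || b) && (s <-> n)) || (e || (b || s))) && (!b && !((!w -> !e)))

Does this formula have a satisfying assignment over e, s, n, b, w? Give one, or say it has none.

e: True; s: False; n: False; b: False; w: False

  ((e || b) && (s <-> n)) || (e || (b || s)) = True
    (e || b) && (s <-> n) = True
      e || b = True
      s <-> n = True
    e || (b || s) = True
      b || s = False
  !b && !((!w -> !e)) = True
    !b = True
    !((!w -> !e)) = True
      !w -> !e = False
        !w = True
        !e = False
Both conjuncts True, so the formula holds.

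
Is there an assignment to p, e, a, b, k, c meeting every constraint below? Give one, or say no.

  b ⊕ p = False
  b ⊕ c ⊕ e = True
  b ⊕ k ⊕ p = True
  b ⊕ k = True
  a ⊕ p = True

p=F, e=F, a=T, b=F, k=T, c=T

b ⊕ p = F ⊕ F = False ✓
b ⊕ c ⊕ e = F ⊕ T ⊕ F = True ✓
b ⊕ k ⊕ p = F ⊕ T ⊕ F = True ✓
b ⊕ k = F ⊕ T = True ✓
a ⊕ p = T ⊕ F = True ✓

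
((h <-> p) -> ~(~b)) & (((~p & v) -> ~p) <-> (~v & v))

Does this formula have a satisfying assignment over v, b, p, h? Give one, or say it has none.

The conjunct ((~p & v) -> ~p) <-> (~v & v) is unsatisfiable on its own:
  v=F, p=F: evaluates to False.
  v=F, p=T: evaluates to False.
  v=T, p=F: evaluates to False.
  v=T, p=T: evaluates to False.
So the whole conjunction is unsatisfiable.

The formula is unsatisfiable.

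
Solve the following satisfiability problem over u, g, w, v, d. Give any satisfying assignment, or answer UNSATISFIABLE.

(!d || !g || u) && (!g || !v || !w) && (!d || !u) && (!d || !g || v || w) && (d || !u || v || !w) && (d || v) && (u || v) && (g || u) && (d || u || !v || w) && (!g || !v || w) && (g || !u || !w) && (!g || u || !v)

u=T, g=F, w=F, v=T, d=F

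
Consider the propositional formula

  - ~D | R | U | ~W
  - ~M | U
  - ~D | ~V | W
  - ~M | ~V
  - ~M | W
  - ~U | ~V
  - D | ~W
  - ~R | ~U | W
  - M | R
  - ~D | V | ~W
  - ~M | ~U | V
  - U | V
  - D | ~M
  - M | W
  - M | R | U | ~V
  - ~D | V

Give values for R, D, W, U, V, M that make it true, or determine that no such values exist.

R: True, D: True, W: True, U: False, V: True, M: False

Try R = False:
  (M | R) forces M = True.
  (~M | U) forces U = True.
  (~M | ~V) forces V = False.
  clause (~M | ~U | V) is falsified — backtrack.
So R = True.
Try D = False:
  (D | ~W) forces W = False.
  (~M | W) forces M = False.
  clause (M | W) is falsified — backtrack.
So D = True.
  then (~D | V) forces V = True.
  then (~D | ~V | W) forces W = True.
  then (~M | ~V) forces M = False.
  then (~U | ~V) forces U = False.
All clauses satisfied.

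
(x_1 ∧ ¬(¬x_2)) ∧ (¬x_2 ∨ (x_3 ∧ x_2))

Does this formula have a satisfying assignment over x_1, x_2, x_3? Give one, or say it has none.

x_1 = True, x_2 = True, x_3 = True

  x_1 ∧ ¬(¬x_2) = True
    ¬(¬x_2) = True
      ¬x_2 = False
  ¬x_2 ∨ (x_3 ∧ x_2) = True
    ¬x_2 = False
    x_3 ∧ x_2 = True
Both conjuncts True, so the formula holds.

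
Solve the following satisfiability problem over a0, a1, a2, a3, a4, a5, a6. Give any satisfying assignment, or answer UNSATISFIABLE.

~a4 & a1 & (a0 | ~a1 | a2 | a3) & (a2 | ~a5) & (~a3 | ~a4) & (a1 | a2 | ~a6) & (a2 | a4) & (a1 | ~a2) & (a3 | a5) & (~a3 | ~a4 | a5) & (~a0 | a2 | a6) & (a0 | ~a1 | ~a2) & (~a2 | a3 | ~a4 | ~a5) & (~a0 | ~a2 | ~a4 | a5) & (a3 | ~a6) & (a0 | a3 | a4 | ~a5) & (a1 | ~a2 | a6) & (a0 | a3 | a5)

Unit clause (~a4) forces a4 = False.
Unit clause (a1) forces a1 = True.
In (a2 | a4) only a2 is left, so a2 = True.
In (a0 | ~a1 | ~a2) only a0 is left, so a0 = True.
Set a3 = False.
  then (a3 | a5) forces a5 = True.
  then (a3 | ~a6) forces a6 = False.
All clauses satisfied.

a0 = True, a1 = True, a2 = True, a3 = False, a4 = False, a5 = True, a6 = False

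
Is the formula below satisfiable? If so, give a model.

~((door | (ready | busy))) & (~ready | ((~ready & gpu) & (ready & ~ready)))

gpu = True, busy = False, door = False, ready = False

  ~((door | (ready | busy))) = True
    door | (ready | busy) = False
      ready | busy = False
  ~ready | ((~ready & gpu) & (ready & ~ready)) = True
    ~ready = True
    (~ready & gpu) & (ready & ~ready) = False
      ~ready & gpu = True
        ~ready = True
      ready & ~ready = False
        ~ready = True
Both conjuncts True, so the formula holds.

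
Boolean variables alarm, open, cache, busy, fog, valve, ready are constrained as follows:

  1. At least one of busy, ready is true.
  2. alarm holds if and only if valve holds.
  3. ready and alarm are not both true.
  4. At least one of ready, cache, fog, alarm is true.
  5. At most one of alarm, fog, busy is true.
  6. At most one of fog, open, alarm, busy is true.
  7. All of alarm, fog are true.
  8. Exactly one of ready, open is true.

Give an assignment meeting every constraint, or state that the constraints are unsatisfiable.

Case fog = True:
  (5) with fog=T forces alarm = False.
  Constraint (7) is violated (alarm=F) — contradiction.
Case fog = False:
  Constraint (7) is violated (fog=F) — contradiction.
Both cases fail — unsatisfiable.

Unsatisfiable — no assignment works.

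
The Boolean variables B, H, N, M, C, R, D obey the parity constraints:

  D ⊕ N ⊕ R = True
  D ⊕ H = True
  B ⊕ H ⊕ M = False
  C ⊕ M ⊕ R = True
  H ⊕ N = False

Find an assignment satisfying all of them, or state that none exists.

B = True, H = False, N = False, M = True, C = False, R = False, D = True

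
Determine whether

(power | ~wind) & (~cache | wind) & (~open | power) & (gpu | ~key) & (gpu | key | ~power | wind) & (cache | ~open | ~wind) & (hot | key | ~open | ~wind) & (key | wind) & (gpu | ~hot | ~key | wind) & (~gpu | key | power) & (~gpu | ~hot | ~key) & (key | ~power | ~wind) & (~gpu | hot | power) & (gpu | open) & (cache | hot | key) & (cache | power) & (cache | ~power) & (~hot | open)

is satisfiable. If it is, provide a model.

Set wind = True.
  then (power | ~wind) forces power = True.
  then (key | ~power | ~wind) forces key = True.
  then (cache | ~power) forces cache = True.
  then (gpu | ~key) forces gpu = True.
  then (~gpu | ~hot | ~key) forces hot = False.
Set open = False.
All clauses satisfied.

wind: True, power: True, gpu: True, cache: True, hot: False, key: True, open: False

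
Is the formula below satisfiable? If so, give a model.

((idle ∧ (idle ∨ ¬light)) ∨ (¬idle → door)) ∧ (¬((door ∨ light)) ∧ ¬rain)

idle=T, rain=F, light=F, door=F

  (idle ∧ (idle ∨ ¬light)) ∨ (¬idle → door) = True
    idle ∧ (idle ∨ ¬light) = True
      idle ∨ ¬light = True
        ¬light = True
    ¬idle → door = True
      ¬idle = False
  ¬((door ∨ light)) ∧ ¬rain = True
    ¬((door ∨ light)) = True
      door ∨ light = False
    ¬rain = True
Both conjuncts True, so the formula holds.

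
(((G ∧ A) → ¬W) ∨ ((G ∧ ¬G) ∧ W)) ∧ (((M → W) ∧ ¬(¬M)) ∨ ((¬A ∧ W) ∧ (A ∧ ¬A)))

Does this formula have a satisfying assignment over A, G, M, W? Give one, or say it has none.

A = False, G = False, M = True, W = True

  ((G ∧ A) → ¬W) ∨ ((G ∧ ¬G) ∧ W) = True
    (G ∧ A) → ¬W = True
      G ∧ A = False
      ¬W = False
    (G ∧ ¬G) ∧ W = False
      G ∧ ¬G = False
        ¬G = True
  ((M → W) ∧ ¬(¬M)) ∨ ((¬A ∧ W) ∧ (A ∧ ¬A)) = True
    (M → W) ∧ ¬(¬M) = True
      M → W = True
      ¬(¬M) = True
        ¬M = False
    (¬A ∧ W) ∧ (A ∧ ¬A) = False
      ¬A ∧ W = True
        ¬A = True
      A ∧ ¬A = False
        ¬A = True
Both conjuncts True, so the formula holds.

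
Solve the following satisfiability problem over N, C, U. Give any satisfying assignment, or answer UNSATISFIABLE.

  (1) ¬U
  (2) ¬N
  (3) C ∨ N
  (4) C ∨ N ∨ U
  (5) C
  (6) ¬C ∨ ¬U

Unit clause (¬U) forces U = False.
Unit clause (¬N) forces N = False.
In (C ∨ N) only C is left, so C = True.
All clauses satisfied.

N=F, C=T, U=F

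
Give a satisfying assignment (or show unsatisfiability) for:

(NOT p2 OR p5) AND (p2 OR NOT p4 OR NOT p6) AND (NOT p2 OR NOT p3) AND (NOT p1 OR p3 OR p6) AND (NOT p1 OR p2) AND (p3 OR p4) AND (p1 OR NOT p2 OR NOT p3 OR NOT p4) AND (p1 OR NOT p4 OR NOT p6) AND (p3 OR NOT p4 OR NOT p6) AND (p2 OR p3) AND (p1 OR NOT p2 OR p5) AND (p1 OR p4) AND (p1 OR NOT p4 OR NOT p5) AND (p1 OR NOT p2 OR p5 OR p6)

Set p1 = False.
  then (p1 OR p4) forces p4 = True.
  then (p1 OR NOT p4 OR NOT p5) forces p5 = False.
  then (NOT p2 OR p5) forces p2 = False.
  then (p2 OR NOT p4 OR NOT p6) forces p6 = False.
  then (p2 OR p3) forces p3 = True.
All clauses satisfied.

p1: False; p2: False; p3: True; p4: True; p5: False; p6: False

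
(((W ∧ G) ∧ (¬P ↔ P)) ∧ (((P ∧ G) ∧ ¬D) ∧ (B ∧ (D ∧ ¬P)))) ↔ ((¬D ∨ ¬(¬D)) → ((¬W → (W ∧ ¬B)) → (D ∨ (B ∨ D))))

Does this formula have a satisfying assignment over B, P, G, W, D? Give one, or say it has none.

B = False, P = False, G = False, W = True, D = False

  (((W ∧ G) ∧ (¬P ↔ P)) ∧ (((P ∧ G) ∧ ¬D) ∧ (B ∧ (D ∧ ¬P)))) ↔ ((¬D ∨ ¬(¬D)) → ((¬W → (W ∧ ¬B)) → (D ∨ (B ∨ D)))) = True
    ((W ∧ G) ∧ (¬P ↔ P)) ∧ (((P ∧ G) ∧ ¬D) ∧ (B ∧ (D ∧ ¬P))) = False
      (W ∧ G) ∧ (¬P ↔ P) = False
        W ∧ G = False
        ¬P ↔ P = False
          ¬P = True
      ((P ∧ G) ∧ ¬D) ∧ (B ∧ (D ∧ ¬P)) = False
        (P ∧ G) ∧ ¬D = False
          P ∧ G = False
          ¬D = True
        B ∧ (D ∧ ¬P) = False
          D ∧ ¬P = False
            ¬P = True
    (¬D ∨ ¬(¬D)) → ((¬W → (W ∧ ¬B)) → (D ∨ (B ∨ D))) = False
      ¬D ∨ ¬(¬D) = True
        ¬D = True
        ¬(¬D) = False
          ¬D = True
      (¬W → (W ∧ ¬B)) → (D ∨ (B ∨ D)) = False
        ¬W → (W ∧ ¬B) = True
          ¬W = False
          W ∧ ¬B = True
            ¬B = True
        D ∨ (B ∨ D) = False
          B ∨ D = False
The formula evaluates to True.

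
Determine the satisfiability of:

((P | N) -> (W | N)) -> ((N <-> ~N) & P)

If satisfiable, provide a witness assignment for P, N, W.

P = True; N = False; W = False

  ((P | N) -> (W | N)) -> ((N <-> ~N) & P) = True
    (P | N) -> (W | N) = False
      P | N = True
      W | N = False
    (N <-> ~N) & P = False
      N <-> ~N = False
        ~N = True
The formula evaluates to True.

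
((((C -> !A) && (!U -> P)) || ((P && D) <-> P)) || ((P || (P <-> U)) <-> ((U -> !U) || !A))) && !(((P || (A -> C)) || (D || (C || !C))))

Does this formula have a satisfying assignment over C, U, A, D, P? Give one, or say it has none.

The conjunct !(((P || (A -> C)) || (D || (C || !C)))) is unsatisfiable on its own:
  C = True: this becomes !((True || True)) = False.
  C = False: this becomes !(((P || !A) || True)) = False.
So the whole conjunction is unsatisfiable.

No satisfying assignment exists.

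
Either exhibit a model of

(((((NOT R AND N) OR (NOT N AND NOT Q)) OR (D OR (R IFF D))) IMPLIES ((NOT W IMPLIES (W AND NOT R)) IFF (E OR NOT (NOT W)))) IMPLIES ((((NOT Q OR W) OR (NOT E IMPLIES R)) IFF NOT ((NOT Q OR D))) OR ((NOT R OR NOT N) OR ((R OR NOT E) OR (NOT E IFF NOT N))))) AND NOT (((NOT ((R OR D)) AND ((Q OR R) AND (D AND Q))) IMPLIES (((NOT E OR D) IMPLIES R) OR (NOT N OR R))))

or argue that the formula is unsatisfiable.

The conjunct NOT (((NOT ((R OR D)) AND ((Q OR R) AND (D AND Q))) IMPLIES (((NOT E OR D) IMPLIES R) OR (NOT N OR R)))) is unsatisfiable on its own:
  D = True: this becomes NOT ((False IMPLIES (R OR (NOT N OR R)))) = False.
  D = False: this becomes NOT ((False IMPLIES ((NOT E IMPLIES R) OR (NOT N OR R)))) = False.
So the whole conjunction is unsatisfiable.

Unsatisfiable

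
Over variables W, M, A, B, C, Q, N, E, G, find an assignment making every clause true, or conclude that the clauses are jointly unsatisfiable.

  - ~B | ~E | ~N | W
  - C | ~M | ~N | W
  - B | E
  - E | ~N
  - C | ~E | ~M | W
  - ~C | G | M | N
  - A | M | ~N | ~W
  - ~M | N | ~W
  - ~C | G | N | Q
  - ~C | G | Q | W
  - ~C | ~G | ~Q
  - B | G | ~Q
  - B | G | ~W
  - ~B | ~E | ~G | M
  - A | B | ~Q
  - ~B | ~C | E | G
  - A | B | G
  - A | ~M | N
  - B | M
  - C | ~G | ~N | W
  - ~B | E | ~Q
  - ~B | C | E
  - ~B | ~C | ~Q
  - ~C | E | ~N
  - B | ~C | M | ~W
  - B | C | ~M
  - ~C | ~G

W: True; M: False; A: True; B: True; C: False; Q: False; N: True; E: True; G: False

Set W = True.
Set M = False.
  then (B | M) forces B = True.
Set A = True.
Set C = False.
  then (~B | C | E) forces E = True.
  then (~B | ~E | ~G | M) forces G = False.
Set Q = False.
Set N = True.
All clauses satisfied.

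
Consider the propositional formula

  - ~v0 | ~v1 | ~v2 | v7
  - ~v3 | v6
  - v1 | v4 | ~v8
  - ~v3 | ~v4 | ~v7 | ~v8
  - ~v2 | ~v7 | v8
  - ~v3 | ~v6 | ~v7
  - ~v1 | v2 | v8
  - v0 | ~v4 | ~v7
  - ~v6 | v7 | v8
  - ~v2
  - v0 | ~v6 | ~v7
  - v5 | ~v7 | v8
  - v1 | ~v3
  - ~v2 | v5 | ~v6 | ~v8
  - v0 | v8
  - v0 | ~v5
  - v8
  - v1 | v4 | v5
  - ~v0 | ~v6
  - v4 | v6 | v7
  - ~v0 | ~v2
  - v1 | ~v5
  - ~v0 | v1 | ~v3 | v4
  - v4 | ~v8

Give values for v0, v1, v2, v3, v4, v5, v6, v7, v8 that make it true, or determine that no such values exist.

Unit clause (~v2) forces v2 = False.
Unit clause (v8) forces v8 = True.
In (v4 | ~v8) only v4 is left, so v4 = True.
Set v0 = False.
  then (v0 | ~v4 | ~v7) forces v7 = False.
  then (v0 | ~v5) forces v5 = False.
Set v1 = True.
Set v3 = True.
  then (~v3 | v6) forces v6 = True.
All clauses satisfied.

v0 = False; v1 = True; v2 = False; v3 = True; v4 = True; v5 = False; v6 = True; v7 = False; v8 = True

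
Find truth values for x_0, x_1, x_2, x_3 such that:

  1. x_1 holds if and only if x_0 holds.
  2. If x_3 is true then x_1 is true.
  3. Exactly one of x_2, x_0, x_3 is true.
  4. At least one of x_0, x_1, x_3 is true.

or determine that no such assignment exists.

x_0 = True; x_1 = True; x_2 = False; x_3 = False

  (1) x_1=T, x_0=T — same ✓
  (2) x_3=F ⇒ x_1: vacuous ✓
  (3) {x_2, x_0, x_3}: 1 true — exactly one ✓
  (4) {x_0, x_1, x_3}: 2 true — at least one ✓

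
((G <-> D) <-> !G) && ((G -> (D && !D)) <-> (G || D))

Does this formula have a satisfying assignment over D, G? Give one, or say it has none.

Case G = True: the formula simplifies to !D && (D && !D).
  D = True: the conjunct !D is False.
  D = False: the conjunct D is False.
Case G = False: the formula simplifies to !D && D.
  D = True: the conjunct !D is False.
  D = False: the conjunct D is False.
Both cases fail — unsatisfiable.

UNSATISFIABLE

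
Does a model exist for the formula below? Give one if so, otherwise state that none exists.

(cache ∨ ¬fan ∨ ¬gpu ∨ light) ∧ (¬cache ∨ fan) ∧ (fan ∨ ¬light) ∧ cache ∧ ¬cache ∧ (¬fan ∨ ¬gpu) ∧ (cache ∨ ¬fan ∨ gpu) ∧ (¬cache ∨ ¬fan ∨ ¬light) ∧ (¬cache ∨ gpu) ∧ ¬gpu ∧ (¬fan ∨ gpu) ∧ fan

Unsatisfiable — no assignment works.

Case cache = True:
  Clause (¬cache) is falsified — contradiction.
Case cache = False:
  Clause (cache) is falsified — contradiction.
Both cases fail, so the formula is unsatisfiable.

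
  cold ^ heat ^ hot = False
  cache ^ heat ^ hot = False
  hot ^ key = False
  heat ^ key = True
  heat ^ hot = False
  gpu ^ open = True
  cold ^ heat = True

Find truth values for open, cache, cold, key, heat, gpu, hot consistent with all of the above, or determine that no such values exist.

Unsatisfiable — no assignment works.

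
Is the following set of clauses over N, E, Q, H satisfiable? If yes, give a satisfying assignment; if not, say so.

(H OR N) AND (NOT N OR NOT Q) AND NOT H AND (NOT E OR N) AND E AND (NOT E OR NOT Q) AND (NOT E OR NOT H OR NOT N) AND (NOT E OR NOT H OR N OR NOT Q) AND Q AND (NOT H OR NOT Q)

Case N = True:
  (NOT N OR NOT Q) forces Q = False.
  Clause (Q) is falsified — contradiction.
Case N = False:
  (H OR N) forces H = True.
  Clause (NOT H) is falsified — contradiction.
Both cases fail, so the formula is unsatisfiable.

Unsatisfiable — no assignment works.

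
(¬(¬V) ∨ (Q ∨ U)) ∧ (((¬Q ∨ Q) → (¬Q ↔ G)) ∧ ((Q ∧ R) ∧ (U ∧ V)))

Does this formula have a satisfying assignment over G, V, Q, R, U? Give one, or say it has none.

G = False, V = True, Q = True, R = True, U = True

  ¬(¬V) ∨ (Q ∨ U) = True
    ¬(¬V) = True
      ¬V = False
    Q ∨ U = True
  ((¬Q ∨ Q) → (¬Q ↔ G)) ∧ ((Q ∧ R) ∧ (U ∧ V)) = True
    (¬Q ∨ Q) → (¬Q ↔ G) = True
      ¬Q ∨ Q = True
        ¬Q = False
      ¬Q ↔ G = True
        ¬Q = False
    (Q ∧ R) ∧ (U ∧ V) = True
      Q ∧ R = True
      U ∧ V = True
Both conjuncts True, so the formula holds.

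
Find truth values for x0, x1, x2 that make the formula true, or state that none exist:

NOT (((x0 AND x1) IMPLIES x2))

x0 = True, x1 = True, x2 = False

  NOT (((x0 AND x1) IMPLIES x2)) = True
    (x0 AND x1) IMPLIES x2 = False
      x0 AND x1 = True
The formula evaluates to True.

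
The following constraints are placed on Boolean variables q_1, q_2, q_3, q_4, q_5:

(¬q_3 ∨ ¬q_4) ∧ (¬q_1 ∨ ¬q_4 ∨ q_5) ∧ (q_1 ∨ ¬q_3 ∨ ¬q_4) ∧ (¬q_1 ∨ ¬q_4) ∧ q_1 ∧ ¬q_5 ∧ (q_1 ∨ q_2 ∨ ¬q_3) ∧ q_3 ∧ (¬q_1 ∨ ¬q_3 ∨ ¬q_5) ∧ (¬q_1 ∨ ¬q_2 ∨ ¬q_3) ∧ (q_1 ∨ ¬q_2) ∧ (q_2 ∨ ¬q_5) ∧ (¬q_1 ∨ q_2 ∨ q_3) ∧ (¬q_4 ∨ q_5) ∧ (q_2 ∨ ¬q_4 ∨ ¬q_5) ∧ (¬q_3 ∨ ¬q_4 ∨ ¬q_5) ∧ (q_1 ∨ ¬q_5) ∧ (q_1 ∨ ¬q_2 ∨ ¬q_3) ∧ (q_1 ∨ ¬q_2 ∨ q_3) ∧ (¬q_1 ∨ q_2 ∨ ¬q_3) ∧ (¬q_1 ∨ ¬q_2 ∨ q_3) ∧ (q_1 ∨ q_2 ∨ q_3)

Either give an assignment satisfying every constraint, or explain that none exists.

Case q_1 = True:
  (¬q_1 ∨ ¬q_4) forces q_4 = False.
  (¬q_5) forces q_5 = False.
  (q_3) forces q_3 = True.
  (¬q_1 ∨ ¬q_2 ∨ ¬q_3) forces q_2 = False.
  Clause (¬q_1 ∨ q_2 ∨ ¬q_3) is falsified — contradiction.
Case q_1 = False:
  Clause (q_1) is falsified — contradiction.
Both cases fail, so the formula is unsatisfiable.

No satisfying assignment exists.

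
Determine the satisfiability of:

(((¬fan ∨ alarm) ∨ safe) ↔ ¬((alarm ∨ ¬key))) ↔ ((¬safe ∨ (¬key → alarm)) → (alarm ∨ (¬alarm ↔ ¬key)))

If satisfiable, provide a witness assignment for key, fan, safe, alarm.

key=T, fan=T, safe=F, alarm=F

  (((¬fan ∨ alarm) ∨ safe) ↔ ¬((alarm ∨ ¬key))) ↔ ((¬safe ∨ (¬key → alarm)) → (alarm ∨ (¬alarm ↔ ¬key))) = True
    ((¬fan ∨ alarm) ∨ safe) ↔ ¬((alarm ∨ ¬key)) = False
      (¬fan ∨ alarm) ∨ safe = False
        ¬fan ∨ alarm = False
          ¬fan = False
      ¬((alarm ∨ ¬key)) = True
        alarm ∨ ¬key = False
          ¬key = False
    (¬safe ∨ (¬key → alarm)) → (alarm ∨ (¬alarm ↔ ¬key)) = False
      ¬safe ∨ (¬key → alarm) = True
        ¬safe = True
        ¬key → alarm = True
          ¬key = False
      alarm ∨ (¬alarm ↔ ¬key) = False
        ¬alarm ↔ ¬key = False
          ¬alarm = True
          ¬key = False
The formula evaluates to True.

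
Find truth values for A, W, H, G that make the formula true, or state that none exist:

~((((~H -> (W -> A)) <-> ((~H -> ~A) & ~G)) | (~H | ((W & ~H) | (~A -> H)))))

Case H = True: the formula becomes ~((~G | True)) = False.
Case H = False: the formula becomes ~((((W -> A) <-> (~A & ~G)) | True)) = False.
Both cases fail — unsatisfiable.

UNSATISFIABLE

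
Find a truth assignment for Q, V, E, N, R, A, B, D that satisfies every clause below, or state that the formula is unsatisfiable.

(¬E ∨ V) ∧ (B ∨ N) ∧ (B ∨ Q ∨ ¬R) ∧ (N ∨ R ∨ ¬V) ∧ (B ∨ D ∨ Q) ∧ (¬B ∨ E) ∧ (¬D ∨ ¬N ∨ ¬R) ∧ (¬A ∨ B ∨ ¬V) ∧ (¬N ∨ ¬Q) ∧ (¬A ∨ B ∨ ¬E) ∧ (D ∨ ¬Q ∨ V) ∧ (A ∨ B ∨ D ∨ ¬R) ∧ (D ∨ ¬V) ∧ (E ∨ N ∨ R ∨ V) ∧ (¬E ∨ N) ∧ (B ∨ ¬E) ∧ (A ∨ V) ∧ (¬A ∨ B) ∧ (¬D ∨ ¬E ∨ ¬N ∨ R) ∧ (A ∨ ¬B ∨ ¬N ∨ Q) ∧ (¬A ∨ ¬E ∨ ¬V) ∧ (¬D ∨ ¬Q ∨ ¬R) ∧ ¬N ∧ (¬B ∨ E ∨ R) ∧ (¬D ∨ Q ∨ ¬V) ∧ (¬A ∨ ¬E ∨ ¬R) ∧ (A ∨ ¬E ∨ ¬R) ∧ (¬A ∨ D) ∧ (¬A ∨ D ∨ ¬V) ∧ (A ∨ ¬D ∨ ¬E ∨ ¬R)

Unsatisfiable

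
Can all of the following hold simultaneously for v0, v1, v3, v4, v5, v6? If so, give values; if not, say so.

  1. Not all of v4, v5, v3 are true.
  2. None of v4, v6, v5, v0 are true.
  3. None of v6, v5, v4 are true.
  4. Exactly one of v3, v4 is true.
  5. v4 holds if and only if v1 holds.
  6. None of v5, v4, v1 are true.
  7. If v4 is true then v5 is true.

v0=F; v1=F; v3=T; v4=F; v5=F; v6=F

  (1) {v4, v5, v3}: 1/3 true — not all ✓
  (2) {v4, v6, v5, v0}: 0 true — none ✓
  (3) {v6, v5, v4}: 0 true — none ✓
  (4) {v3, v4}: 1 true — exactly one ✓
  (5) v4=F, v1=F — same ✓
  (6) {v5, v4, v1}: 0 true — none ✓
  (7) v4=F ⇒ v5: vacuous ✓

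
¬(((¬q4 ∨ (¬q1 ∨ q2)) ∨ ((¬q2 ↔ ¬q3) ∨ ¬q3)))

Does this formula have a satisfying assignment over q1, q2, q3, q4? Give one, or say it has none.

q1 = True, q2 = False, q3 = True, q4 = True

  ¬(((¬q4 ∨ (¬q1 ∨ q2)) ∨ ((¬q2 ↔ ¬q3) ∨ ¬q3))) = True
    (¬q4 ∨ (¬q1 ∨ q2)) ∨ ((¬q2 ↔ ¬q3) ∨ ¬q3) = False
      ¬q4 ∨ (¬q1 ∨ q2) = False
        ¬q4 = False
        ¬q1 ∨ q2 = False
          ¬q1 = False
      (¬q2 ↔ ¬q3) ∨ ¬q3 = False
        ¬q2 ↔ ¬q3 = False
          ¬q2 = True
          ¬q3 = False
        ¬q3 = False
The formula evaluates to True.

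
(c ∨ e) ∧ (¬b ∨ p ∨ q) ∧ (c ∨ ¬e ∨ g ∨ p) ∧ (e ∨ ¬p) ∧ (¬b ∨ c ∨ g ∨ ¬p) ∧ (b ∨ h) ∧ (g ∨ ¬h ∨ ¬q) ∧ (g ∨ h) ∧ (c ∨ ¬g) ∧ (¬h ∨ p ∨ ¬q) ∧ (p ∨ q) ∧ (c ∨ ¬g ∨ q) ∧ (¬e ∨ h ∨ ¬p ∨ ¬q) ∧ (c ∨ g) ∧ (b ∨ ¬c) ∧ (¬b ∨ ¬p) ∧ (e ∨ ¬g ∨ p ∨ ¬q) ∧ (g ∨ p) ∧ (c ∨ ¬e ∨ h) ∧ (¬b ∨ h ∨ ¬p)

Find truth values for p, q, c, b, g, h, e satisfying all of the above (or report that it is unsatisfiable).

p = False, q = True, c = True, b = True, g = True, h = False, e = True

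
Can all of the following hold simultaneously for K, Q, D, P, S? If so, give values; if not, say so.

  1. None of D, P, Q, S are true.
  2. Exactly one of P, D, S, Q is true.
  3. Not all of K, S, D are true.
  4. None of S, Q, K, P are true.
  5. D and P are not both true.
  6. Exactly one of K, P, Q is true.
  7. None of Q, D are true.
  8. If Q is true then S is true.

Case K = True:
  Constraint (4) is violated (K=T) — contradiction.
Case K = False:
  (1) forces D = False.
  (1) forces P = False.
  (1) forces Q = False.
  Constraint (6) is violated (K=F, P=F, Q=F) — contradiction.
Both cases fail — unsatisfiable.

UNSATISFIABLE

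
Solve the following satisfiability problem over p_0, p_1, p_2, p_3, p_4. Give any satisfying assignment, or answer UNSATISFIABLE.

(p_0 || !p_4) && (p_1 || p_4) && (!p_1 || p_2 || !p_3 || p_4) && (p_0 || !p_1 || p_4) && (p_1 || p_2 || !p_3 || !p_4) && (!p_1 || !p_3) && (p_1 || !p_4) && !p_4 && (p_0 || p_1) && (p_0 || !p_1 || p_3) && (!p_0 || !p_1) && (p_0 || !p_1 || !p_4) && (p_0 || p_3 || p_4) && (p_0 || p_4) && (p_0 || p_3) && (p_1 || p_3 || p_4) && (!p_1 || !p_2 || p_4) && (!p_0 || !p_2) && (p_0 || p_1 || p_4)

The formula is unsatisfiable.

Case p_4 = True:
  Clause (!p_4) is falsified — contradiction.
Case p_4 = False:
  (p_1 || p_4) forces p_1 = True.
  (p_0 || !p_1 || p_4) forces p_0 = True.
  Clause (!p_0 || !p_1) is falsified — contradiction.
Both cases fail, so the formula is unsatisfiable.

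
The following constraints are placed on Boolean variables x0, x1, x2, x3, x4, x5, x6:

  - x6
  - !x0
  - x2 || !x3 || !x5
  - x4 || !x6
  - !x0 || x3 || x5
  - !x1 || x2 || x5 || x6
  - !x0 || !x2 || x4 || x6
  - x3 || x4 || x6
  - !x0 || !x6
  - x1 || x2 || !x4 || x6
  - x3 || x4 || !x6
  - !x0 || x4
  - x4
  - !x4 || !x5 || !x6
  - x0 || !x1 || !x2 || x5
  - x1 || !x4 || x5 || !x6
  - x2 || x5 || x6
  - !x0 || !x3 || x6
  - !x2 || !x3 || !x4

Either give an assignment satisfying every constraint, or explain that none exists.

x0 = False; x1 = True; x2 = False; x3 = False; x4 = True; x5 = False; x6 = True

Unit clause (x6) forces x6 = True.
Unit clause (!x0) forces x0 = False.
In (x4 || !x6) only x4 is left, so x4 = True.
In (!x4 || !x5 || !x6) only !x5 is left, so x5 = False.
In (x1 || !x4 || x5 || !x6) only x1 is left, so x1 = True.
In (x0 || !x1 || !x2 || x5) only !x2 is left, so x2 = False.
Set x3 = False.
All clauses satisfied.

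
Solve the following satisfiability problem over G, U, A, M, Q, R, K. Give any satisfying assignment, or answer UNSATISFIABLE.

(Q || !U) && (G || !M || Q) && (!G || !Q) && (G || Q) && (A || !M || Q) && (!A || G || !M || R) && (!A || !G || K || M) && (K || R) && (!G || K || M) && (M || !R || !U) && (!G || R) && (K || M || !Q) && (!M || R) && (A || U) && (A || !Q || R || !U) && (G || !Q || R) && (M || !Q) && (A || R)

Set G = False.
  then (G || Q) forces Q = True.
  then (G || !Q || R) forces R = True.
  then (M || !Q) forces M = True.
Set U = False.
  then (A || U) forces A = True.
Set K = True.
All clauses satisfied.

G = False, U = False, A = True, M = True, Q = True, R = True, K = True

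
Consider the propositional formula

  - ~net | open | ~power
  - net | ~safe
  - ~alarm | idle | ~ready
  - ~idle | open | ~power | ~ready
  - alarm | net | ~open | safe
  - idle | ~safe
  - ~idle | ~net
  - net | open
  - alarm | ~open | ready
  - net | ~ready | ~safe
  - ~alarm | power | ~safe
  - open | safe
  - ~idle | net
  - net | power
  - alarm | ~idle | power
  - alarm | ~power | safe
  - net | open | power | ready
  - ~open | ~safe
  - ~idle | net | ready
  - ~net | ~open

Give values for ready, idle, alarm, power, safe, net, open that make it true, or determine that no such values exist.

ready = False; idle = False; alarm = True; power = True; safe = False; net = False; open = True

Set ready = False.
Set idle = False.
  then (idle | ~safe) forces safe = False.
  then (open | safe) forces open = True.
  then (~net | ~open) forces net = False.
  then (alarm | net | ~open | safe) forces alarm = True.
  then (net | power) forces power = True.
All clauses satisfied.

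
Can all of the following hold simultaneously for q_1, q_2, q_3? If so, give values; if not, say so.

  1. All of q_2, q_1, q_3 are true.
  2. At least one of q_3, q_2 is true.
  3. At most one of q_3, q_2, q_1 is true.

Unsatisfiable — no assignment works.

Case q_1 = True:
  (1) forces q_2 = True.
  Constraint (3) is violated (q_2=T, q_1=T) — contradiction.
Case q_1 = False:
  Constraint (1) is violated (q_1=F) — contradiction.
Both cases fail — unsatisfiable.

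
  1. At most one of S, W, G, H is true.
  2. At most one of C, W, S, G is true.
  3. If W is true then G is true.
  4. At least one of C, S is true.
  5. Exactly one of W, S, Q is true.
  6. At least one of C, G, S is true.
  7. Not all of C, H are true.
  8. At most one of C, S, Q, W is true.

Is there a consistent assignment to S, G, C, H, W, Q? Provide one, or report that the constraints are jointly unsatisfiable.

S = True; G = False; C = False; H = False; W = False; Q = False

  (1) {S, W, G, H}: 1 true — at most one ✓
  (2) {C, W, S, G}: 1 true — at most one ✓
  (3) W=F ⇒ G: vacuous ✓
  (4) {C, S}: 1 true — at least one ✓
  (5) {W, S, Q}: 1 true — exactly one ✓
  (6) {C, G, S}: 1 true — at least one ✓
  (7) {C, H}: 0/2 true — not all ✓
  (8) {C, S, Q, W}: 1 true — at most one ✓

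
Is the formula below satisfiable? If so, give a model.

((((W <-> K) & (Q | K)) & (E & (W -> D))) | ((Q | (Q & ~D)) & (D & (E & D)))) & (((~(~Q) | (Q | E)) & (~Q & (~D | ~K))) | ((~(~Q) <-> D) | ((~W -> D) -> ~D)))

Q=T, K=F, D=T, W=F, E=T

  (((W <-> K) & (Q | K)) & (E & (W -> D))) | ((Q | (Q & ~D)) & (D & (E & D))) = True
    ((W <-> K) & (Q | K)) & (E & (W -> D)) = True
      (W <-> K) & (Q | K) = True
        W <-> K = True
        Q | K = True
      E & (W -> D) = True
        W -> D = True
    (Q | (Q & ~D)) & (D & (E & D)) = True
      Q | (Q & ~D) = True
        Q & ~D = False
          ~D = False
      D & (E & D) = True
        E & D = True
  ((~(~Q) | (Q | E)) & (~Q & (~D | ~K))) | ((~(~Q) <-> D) | ((~W -> D) -> ~D)) = True
    (~(~Q) | (Q | E)) & (~Q & (~D | ~K)) = False
      ~(~Q) | (Q | E) = True
        ~(~Q) = True
          ~Q = False
        Q | E = True
      ~Q & (~D | ~K) = False
        ~Q = False
        ~D | ~K = True
          ~D = False
          ~K = True
    (~(~Q) <-> D) | ((~W -> D) -> ~D) = True
      ~(~Q) <-> D = True
        ~(~Q) = True
          ~Q = False
      (~W -> D) -> ~D = False
        ~W -> D = True
          ~W = True
        ~D = False
Both conjuncts True, so the formula holds.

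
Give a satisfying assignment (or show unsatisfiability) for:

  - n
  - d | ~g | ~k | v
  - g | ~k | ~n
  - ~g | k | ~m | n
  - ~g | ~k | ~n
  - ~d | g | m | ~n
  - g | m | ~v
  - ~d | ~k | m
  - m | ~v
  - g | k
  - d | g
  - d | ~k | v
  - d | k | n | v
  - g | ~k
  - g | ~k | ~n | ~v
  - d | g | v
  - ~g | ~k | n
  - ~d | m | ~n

Unit clause (n) forces n = True.
Set v = False.
Set d = True.
  then (~d | m | ~n) forces m = True.
Try k = True:
  (g | ~k | ~n) forces g = True.
  clause (~g | ~k | ~n) is falsified — backtrack.
So k = False.
  then (g | k) forces g = True.
All clauses satisfied.

v = False; d = True; n = True; k = False; g = True; m = True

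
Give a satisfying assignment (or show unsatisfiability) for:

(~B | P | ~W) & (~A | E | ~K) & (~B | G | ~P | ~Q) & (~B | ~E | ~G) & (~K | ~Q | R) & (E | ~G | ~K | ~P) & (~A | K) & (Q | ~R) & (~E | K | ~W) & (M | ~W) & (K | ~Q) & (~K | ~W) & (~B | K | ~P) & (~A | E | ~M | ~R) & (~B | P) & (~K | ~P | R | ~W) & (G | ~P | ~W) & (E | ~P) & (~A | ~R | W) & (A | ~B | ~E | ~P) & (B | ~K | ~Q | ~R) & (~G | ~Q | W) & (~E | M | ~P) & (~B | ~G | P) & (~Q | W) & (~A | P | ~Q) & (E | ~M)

R: False; B: False; K: True; P: False; W: False; Q: False; E: False; M: False; G: True; A: False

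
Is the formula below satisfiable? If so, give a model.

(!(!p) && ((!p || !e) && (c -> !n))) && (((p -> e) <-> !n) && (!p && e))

Case p = True: the conjunct !p is False.
Case p = False: the conjunct !(!p) becomes !(!False) = False.
Both cases fail — unsatisfiable.

Unsatisfiable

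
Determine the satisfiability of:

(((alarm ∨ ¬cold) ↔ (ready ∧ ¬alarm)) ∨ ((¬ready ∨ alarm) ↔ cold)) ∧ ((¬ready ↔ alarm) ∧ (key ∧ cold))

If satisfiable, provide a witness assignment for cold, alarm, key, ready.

cold: True, alarm: True, key: True, ready: False

  ((alarm ∨ ¬cold) ↔ (ready ∧ ¬alarm)) ∨ ((¬ready ∨ alarm) ↔ cold) = True
    (alarm ∨ ¬cold) ↔ (ready ∧ ¬alarm) = False
      alarm ∨ ¬cold = True
        ¬cold = False
      ready ∧ ¬alarm = False
        ¬alarm = False
    (¬ready ∨ alarm) ↔ cold = True
      ¬ready ∨ alarm = True
        ¬ready = True
  (¬ready ↔ alarm) ∧ (key ∧ cold) = True
    ¬ready ↔ alarm = True
      ¬ready = True
    key ∧ cold = True
Both conjuncts True, so the formula holds.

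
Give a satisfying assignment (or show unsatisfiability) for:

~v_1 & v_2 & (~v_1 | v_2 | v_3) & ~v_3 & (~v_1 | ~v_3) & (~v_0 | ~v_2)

Unit clause (~v_1) forces v_1 = False.
Unit clause (v_2) forces v_2 = True.
Unit clause (~v_3) forces v_3 = False.
In (~v_0 | ~v_2) only ~v_0 is left, so v_0 = False.
Check each clause:
  (~v_1): ~v_1 holds.
  (v_2): v_2 holds.
  (~v_1 | v_2 | v_3): ~v_1 holds.
  (~v_3): ~v_3 holds.
  (~v_1 | ~v_3): ~v_1 holds.
  (~v_0 | ~v_2): ~v_0 holds.
All clauses satisfied.

v_0 = False, v_1 = False, v_2 = True, v_3 = False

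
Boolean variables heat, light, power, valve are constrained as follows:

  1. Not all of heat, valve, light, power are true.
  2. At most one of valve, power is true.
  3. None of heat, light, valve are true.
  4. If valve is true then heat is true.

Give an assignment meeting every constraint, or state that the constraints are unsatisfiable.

heat=F; light=F; power=T; valve=F

  (1) {heat, valve, light, power}: 1/4 true — not all ✓
  (2) {valve, power}: 1 true — at most one ✓
  (3) {heat, light, valve}: 0 true — none ✓
  (4) valve=F ⇒ heat: vacuous ✓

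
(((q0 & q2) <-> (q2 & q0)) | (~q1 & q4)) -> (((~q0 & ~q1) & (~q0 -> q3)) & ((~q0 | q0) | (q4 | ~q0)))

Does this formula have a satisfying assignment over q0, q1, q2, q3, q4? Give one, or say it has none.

q0=F, q1=F, q2=T, q3=T, q4=T

  (((q0 & q2) <-> (q2 & q0)) | (~q1 & q4)) -> (((~q0 & ~q1) & (~q0 -> q3)) & ((~q0 | q0) | (q4 | ~q0))) = True
    ((q0 & q2) <-> (q2 & q0)) | (~q1 & q4) = True
      (q0 & q2) <-> (q2 & q0) = True
        q0 & q2 = False
        q2 & q0 = False
      ~q1 & q4 = True
        ~q1 = True
    ((~q0 & ~q1) & (~q0 -> q3)) & ((~q0 | q0) | (q4 | ~q0)) = True
      (~q0 & ~q1) & (~q0 -> q3) = True
        ~q0 & ~q1 = True
          ~q0 = True
          ~q1 = True
        ~q0 -> q3 = True
          ~q0 = True
      (~q0 | q0) | (q4 | ~q0) = True
        ~q0 | q0 = True
          ~q0 = True
        q4 | ~q0 = True
          ~q0 = True
The formula evaluates to True.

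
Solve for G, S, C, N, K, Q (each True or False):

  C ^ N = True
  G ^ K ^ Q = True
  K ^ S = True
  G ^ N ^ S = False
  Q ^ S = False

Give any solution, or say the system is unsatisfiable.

G=F; S=T; C=F; N=T; K=F; Q=T

C ^ N = F ^ T = True ✓
G ^ K ^ Q = F ^ F ^ T = True ✓
K ^ S = F ^ T = True ✓
G ^ N ^ S = F ^ T ^ T = False ✓
Q ^ S = T ^ T = False ✓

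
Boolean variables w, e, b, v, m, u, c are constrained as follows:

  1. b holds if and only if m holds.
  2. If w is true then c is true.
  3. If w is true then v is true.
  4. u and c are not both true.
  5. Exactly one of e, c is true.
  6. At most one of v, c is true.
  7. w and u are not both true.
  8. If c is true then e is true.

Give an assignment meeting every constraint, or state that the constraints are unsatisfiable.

w=F, e=T, b=F, v=T, m=F, u=T, c=F

  (1) b=F, m=F — same ✓
  (2) w=F ⇒ c: vacuous ✓
  (3) w=F ⇒ v: vacuous ✓
  (4) u=T, c=F — not both ✓
  (5) {e, c}: 1 true — exactly one ✓
  (6) {v, c}: 1 true — at most one ✓
  (7) w=F, u=T — not both ✓
  (8) c=F ⇒ e: vacuous ✓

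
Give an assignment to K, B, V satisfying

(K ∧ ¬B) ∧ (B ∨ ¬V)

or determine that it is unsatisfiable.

K=T, B=F, V=F

  K ∧ ¬B = True
    ¬B = True
  B ∨ ¬V = True
    ¬V = True
Both conjuncts True, so the formula holds.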